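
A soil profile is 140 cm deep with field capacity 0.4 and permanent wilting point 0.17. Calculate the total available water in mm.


AWC = (FC - PWP) * d * 10
AWC = (0.4 - 0.17) * 140 * 10
AWC = 0.2300 * 140 * 10

322.0000 mm


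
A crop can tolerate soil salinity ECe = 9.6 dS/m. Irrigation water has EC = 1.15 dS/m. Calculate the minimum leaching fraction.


LR = ECiw / (5*ECe - ECiw)
LR = 1.15 / (5*9.6 - 1.15)
LR = 1.15 / 46.8500

0.0245


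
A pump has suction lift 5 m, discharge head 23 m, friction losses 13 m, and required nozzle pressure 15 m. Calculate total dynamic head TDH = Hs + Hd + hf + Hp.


TDH = Hs + Hd + hf + Hp = 5 + 23 + 13 + 15 = 56

56 m


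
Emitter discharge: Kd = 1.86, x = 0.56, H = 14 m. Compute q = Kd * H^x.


q = Kd * H^x = 1.86 * 14^0.56 = 1.86 * 4.383608

8.1535 L/h


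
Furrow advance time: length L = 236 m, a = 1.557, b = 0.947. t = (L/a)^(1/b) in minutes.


t = (L/a)^(1/b)
t = (236/1.557)^(1/0.947)
t = 151.573539^(1/0.947)

200.7542 min


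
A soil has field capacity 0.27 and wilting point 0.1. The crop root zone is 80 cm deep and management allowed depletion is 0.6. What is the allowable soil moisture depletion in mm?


SMD = (FC - PWP) * d * MAD * 10
SMD = (0.27 - 0.1) * 80 * 0.6 * 10
SMD = 0.1700 * 80 * 0.6 * 10

81.6000 mm


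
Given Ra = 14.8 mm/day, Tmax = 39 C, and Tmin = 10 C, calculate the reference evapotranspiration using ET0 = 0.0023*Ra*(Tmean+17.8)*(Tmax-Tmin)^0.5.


Tmean = (Tmax + Tmin)/2 = (39 + 10)/2 = 24.5
ET0 = 0.0023 * 14.8 * (24.5 + 17.8) * sqrt(39 - 10)
ET0 = 0.0023 * 14.8 * 42.3 * 5.385165

7.7541 mm/day


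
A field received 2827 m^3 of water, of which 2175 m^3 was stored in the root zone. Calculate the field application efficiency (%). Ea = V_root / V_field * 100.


Ea = V_root / V_field * 100 = 2175 / 2827 * 100 = 76.9367%

76.9367 %


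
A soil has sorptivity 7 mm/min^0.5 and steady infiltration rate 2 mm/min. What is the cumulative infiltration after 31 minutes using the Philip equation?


F = S*sqrt(t) + A*t
F = 7*sqrt(31) + 2*31
F = 7*5.567764 + 62

100.9743 mm


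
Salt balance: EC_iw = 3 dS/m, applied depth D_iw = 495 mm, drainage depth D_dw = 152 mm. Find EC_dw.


EC_dw = EC_iw * D_iw / D_dw
EC_dw = 3 * 495 / 152
EC_dw = 1485 / 152

9.7697 dS/m


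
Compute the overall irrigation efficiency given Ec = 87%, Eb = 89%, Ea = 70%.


Ec = 0.87, Eb = 0.89, Ea = 0.7
E = 0.87 * 0.89 * 0.7 * 100 = 54.2010%

54.2010 %


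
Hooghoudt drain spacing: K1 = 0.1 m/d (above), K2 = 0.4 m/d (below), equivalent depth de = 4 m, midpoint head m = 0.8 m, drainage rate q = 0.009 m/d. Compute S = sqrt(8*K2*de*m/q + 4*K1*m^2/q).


S^2 = 8*K2*de*m/q + 4*K1*m^2/q
S^2 = 8*0.4*4*0.8/0.009 + 4*0.1*0.8^2/0.009
S = sqrt(1166.2222)

34.1500 m


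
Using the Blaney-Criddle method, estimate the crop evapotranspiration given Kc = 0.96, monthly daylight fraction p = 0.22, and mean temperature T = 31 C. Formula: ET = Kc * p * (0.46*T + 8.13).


ET = Kc * p * (0.46*T + 8.13)
ET = 0.96 * 0.22 * (0.46*31 + 8.13)
ET = 0.96 * 0.22 * 22.3900

4.7288 mm/day


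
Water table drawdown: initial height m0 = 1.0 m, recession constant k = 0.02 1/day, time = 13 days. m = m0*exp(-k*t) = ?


m = m0 * exp(-k*t)
m = 1.0 * exp(-0.02 * 13)
m = 1.0 * exp(-0.2600)

0.7711 m


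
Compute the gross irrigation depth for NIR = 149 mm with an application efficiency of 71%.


Ea = 71% = 0.71
GID = NIR / Ea = 149 / 0.71 = 209.8592 mm

209.8592 mm


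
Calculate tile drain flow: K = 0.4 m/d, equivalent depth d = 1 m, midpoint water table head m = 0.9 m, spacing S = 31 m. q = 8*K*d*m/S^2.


q = 8*K*d*m/S^2
q = 8*0.4*1*0.9/31^2
q = 2.8800 / 961

0.0030 m/d


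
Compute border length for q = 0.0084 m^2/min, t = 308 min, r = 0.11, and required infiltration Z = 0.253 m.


L = q*t/((1+r)*Z)
L = 0.0084*308/((1+0.11)*0.253)
L = 2.5872/0.28083

9.2127 m


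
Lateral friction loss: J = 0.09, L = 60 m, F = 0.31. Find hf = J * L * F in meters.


hf = J * L * F = 0.09 * 60 * 0.31 = 1.6740 m

1.6740 m


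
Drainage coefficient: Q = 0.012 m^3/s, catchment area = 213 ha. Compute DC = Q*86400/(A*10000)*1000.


DC = Q * 86400 / (A * 10000) * 1000
DC = 0.012 * 86400 / (213 * 10000) * 1000
DC = 1036800.0000 / 2130000

0.4868 mm/day


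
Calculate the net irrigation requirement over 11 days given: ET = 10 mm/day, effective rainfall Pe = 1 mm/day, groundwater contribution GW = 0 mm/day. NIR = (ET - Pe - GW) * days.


Daily deficit = ET - Pe - GW = 10 - 1 - 0 = 9 mm/day
NIR = 9 * 11 = 99 mm

99.0000 mm


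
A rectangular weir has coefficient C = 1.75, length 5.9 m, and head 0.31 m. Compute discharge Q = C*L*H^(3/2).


Q = C * L * H^(3/2) = 1.75 * 5.9 * 0.31^1.5 = 1.75 * 5.9 * 0.172601

1.7821 m^3/s


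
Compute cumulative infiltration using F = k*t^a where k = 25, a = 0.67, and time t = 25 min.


F = k * t^a = 25 * 25^0.67
F = 25 * 8.642110

216.0528 mm


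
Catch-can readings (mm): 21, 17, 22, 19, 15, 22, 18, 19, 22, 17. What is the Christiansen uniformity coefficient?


mean = 19.200000 mm
MAD = 2.040000 mm
CU = (1 - 2.040000/19.200000)*100

89.3750 %


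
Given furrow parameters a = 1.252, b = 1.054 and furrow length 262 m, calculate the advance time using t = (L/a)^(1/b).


t = (L/a)^(1/b)
t = (262/1.252)^(1/1.054)
t = 209.265176^(1/1.054)

159.1475 min


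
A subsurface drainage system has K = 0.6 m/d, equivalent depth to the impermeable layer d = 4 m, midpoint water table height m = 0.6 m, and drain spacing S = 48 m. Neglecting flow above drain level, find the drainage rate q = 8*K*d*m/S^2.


q = 8*K*d*m/S^2
q = 8*0.6*4*0.6/48^2
q = 11.5200 / 2304

0.0050 m/d


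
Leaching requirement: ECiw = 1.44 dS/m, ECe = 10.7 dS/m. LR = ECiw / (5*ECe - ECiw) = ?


LR = ECiw / (5*ECe - ECiw)
LR = 1.44 / (5*10.7 - 1.44)
LR = 1.44 / 52.0600

0.0277


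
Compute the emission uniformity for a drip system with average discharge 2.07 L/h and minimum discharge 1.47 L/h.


EU = (q_min/q_avg)*100 = (1.47/2.07)*100 = 71.0145%

71.0145 %


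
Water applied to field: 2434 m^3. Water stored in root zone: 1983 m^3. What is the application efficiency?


Ea = V_root / V_field * 100 = 1983 / 2434 * 100 = 81.4708%

81.4708 %


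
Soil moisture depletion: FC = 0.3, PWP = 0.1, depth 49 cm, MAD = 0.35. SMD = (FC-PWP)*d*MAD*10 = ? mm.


SMD = (FC - PWP) * d * MAD * 10
SMD = (0.3 - 0.1) * 49 * 0.35 * 10
SMD = 0.2000 * 49 * 0.35 * 10

34.3000 mm


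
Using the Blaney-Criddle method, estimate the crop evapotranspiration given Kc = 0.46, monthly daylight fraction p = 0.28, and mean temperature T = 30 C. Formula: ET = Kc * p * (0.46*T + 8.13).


ET = Kc * p * (0.46*T + 8.13)
ET = 0.46 * 0.28 * (0.46*30 + 8.13)
ET = 0.46 * 0.28 * 21.9300

2.8246 mm/day


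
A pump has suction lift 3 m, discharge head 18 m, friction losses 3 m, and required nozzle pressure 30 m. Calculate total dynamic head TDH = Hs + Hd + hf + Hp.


TDH = Hs + Hd + hf + Hp = 3 + 18 + 3 + 30 = 54

54 m


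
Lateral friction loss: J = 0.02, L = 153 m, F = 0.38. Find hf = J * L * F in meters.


hf = J * L * F = 0.02 * 153 * 0.38 = 1.1628 m

1.1628 m


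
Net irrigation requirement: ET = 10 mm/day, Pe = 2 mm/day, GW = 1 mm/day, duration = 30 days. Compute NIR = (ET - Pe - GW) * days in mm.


Daily deficit = ET - Pe - GW = 10 - 2 - 1 = 7 mm/day
NIR = 7 * 30 = 210 mm

210.0000 mm


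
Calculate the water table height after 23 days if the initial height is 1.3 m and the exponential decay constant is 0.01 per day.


m = m0 * exp(-k*t)
m = 1.3 * exp(-0.01 * 23)
m = 1.3 * exp(-0.2300)

1.0329 m


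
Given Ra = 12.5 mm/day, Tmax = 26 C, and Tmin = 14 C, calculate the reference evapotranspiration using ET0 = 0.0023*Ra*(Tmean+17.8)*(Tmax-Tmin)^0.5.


Tmean = (Tmax + Tmin)/2 = (26 + 14)/2 = 20.0
ET0 = 0.0023 * 12.5 * (20.0 + 17.8) * sqrt(26 - 14)
ET0 = 0.0023 * 12.5 * 37.8 * 3.464102

3.7646 mm/day


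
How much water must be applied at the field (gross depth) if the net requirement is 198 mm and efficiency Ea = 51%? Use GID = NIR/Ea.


Ea = 51% = 0.51
GID = NIR / Ea = 198 / 0.51 = 388.2353 mm

388.2353 mm


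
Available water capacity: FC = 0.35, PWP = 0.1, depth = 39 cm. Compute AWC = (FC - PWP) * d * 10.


AWC = (FC - PWP) * d * 10
AWC = (0.35 - 0.1) * 39 * 10
AWC = 0.2500 * 39 * 10

97.5000 mm


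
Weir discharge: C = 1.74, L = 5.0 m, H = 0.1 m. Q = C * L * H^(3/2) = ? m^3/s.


Q = C * L * H^(3/2) = 1.74 * 5.0 * 0.1^1.5 = 1.74 * 5.0 * 0.031623

0.2751 m^3/s


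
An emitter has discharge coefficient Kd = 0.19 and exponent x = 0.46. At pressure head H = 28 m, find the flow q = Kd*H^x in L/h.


q = Kd * H^x = 0.19 * 28^0.46 = 0.19 * 4.631191

0.8799 L/h


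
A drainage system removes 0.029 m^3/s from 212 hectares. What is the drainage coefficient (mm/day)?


DC = Q * 86400 / (A * 10000) * 1000
DC = 0.029 * 86400 / (212 * 10000) * 1000
DC = 2505600.0000 / 2120000

1.1819 mm/day


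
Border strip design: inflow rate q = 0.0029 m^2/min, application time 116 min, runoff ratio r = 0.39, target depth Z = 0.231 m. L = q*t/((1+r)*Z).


L = q*t/((1+r)*Z)
L = 0.0029*116/((1+0.39)*0.231)
L = 0.3364/0.32109

1.0477 m


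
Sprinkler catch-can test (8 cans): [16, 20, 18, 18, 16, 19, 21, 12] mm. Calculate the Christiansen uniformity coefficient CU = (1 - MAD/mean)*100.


mean = 17.500000 mm
MAD = 2.125000 mm
CU = (1 - 2.125000/17.500000)*100

87.8571 %


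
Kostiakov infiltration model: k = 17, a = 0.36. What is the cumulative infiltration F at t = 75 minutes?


F = k * t^a = 17 * 75^0.36
F = 17 * 4.731753

80.4398 mm


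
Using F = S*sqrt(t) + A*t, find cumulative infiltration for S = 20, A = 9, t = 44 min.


F = S*sqrt(t) + A*t
F = 20*sqrt(44) + 9*44
F = 20*6.633250 + 396

528.6650 mm


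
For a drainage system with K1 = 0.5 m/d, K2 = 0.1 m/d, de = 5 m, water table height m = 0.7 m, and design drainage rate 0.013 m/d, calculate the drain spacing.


S^2 = 8*K2*de*m/q + 4*K1*m^2/q
S^2 = 8*0.1*5*0.7/0.013 + 4*0.5*0.7^2/0.013
S = sqrt(290.7692)

17.0520 m


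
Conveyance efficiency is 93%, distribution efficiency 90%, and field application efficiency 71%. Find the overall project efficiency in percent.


Ec = 0.93, Eb = 0.9, Ea = 0.71
E = 0.93 * 0.9 * 0.71 * 100 = 59.4270%

59.4270 %


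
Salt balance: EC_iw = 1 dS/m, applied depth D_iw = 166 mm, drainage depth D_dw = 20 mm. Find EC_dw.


EC_dw = EC_iw * D_iw / D_dw
EC_dw = 1 * 166 / 20
EC_dw = 166 / 20

8.3000 dS/m


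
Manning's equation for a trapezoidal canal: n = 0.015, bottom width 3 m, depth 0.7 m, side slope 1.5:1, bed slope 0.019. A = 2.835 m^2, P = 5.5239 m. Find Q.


R = A/P = 2.835/5.5239 = 0.513224
Q = (1/0.015) * 2.835 * 0.513224^(2/3) * 0.019^0.5

16.6997 m^3/s


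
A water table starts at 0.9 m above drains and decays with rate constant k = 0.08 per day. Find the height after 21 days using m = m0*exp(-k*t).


m = m0 * exp(-k*t)
m = 0.9 * exp(-0.08 * 21)
m = 0.9 * exp(-1.6800)

0.1677 m


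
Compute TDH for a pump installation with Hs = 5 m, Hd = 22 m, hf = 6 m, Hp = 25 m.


TDH = Hs + Hd + hf + Hp = 5 + 22 + 6 + 25 = 58

58 m


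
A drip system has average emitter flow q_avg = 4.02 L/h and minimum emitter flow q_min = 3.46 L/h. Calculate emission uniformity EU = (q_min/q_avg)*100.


EU = (q_min/q_avg)*100 = (3.46/4.02)*100 = 86.0697%

86.0697 %


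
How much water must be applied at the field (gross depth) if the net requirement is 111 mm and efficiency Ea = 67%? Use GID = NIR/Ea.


Ea = 67% = 0.67
GID = NIR / Ea = 111 / 0.67 = 165.6716 mm

165.6716 mm


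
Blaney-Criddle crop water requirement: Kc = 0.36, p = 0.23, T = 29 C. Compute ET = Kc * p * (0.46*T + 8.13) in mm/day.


ET = Kc * p * (0.46*T + 8.13)
ET = 0.36 * 0.23 * (0.46*29 + 8.13)
ET = 0.36 * 0.23 * 21.4700

1.7777 mm/day


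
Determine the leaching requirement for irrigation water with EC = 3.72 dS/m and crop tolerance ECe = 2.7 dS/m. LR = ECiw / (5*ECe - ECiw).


LR = ECiw / (5*ECe - ECiw)
LR = 3.72 / (5*2.7 - 3.72)
LR = 3.72 / 9.7800

0.3804


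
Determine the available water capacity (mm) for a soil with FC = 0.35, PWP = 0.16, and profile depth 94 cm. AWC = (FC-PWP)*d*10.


AWC = (FC - PWP) * d * 10
AWC = (0.35 - 0.16) * 94 * 10
AWC = 0.1900 * 94 * 10

178.6000 mm


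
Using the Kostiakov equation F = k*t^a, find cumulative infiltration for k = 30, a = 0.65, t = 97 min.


F = k * t^a = 30 * 97^0.65
F = 30 * 19.561476

586.8443 mm


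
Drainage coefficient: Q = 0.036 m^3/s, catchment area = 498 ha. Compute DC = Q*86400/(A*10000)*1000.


DC = Q * 86400 / (A * 10000) * 1000
DC = 0.036 * 86400 / (498 * 10000) * 1000
DC = 3110400.0000 / 4980000

0.6246 mm/day


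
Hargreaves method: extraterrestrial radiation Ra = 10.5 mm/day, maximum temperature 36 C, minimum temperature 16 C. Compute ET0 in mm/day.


Tmean = (Tmax + Tmin)/2 = (36 + 16)/2 = 26.0
ET0 = 0.0023 * 10.5 * (26.0 + 17.8) * sqrt(36 - 16)
ET0 = 0.0023 * 10.5 * 43.8 * 4.472136

4.7305 mm/day


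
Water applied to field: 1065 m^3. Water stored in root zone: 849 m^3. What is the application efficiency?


Ea = V_root / V_field * 100 = 849 / 1065 * 100 = 79.7183%

79.7183 %


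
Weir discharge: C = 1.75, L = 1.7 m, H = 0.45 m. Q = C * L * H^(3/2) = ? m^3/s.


Q = C * L * H^(3/2) = 1.75 * 1.7 * 0.45^1.5 = 1.75 * 1.7 * 0.301869

0.8981 m^3/s


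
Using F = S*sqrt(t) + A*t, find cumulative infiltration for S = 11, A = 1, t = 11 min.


F = S*sqrt(t) + A*t
F = 11*sqrt(11) + 1*11
F = 11*3.316625 + 11

47.4829 mm


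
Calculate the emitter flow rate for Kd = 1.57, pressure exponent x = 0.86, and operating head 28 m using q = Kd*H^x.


q = Kd * H^x = 1.57 * 28^0.86 = 1.57 * 17.561269

27.5712 L/h


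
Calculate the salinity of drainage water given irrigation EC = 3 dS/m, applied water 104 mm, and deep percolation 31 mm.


EC_dw = EC_iw * D_iw / D_dw
EC_dw = 3 * 104 / 31
EC_dw = 312 / 31

10.0645 dS/m


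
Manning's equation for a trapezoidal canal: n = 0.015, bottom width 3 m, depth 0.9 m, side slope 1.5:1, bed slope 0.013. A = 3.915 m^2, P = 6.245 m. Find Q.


R = A/P = 3.915/6.245 = 0.626902
Q = (1/0.015) * 3.915 * 0.626902^(2/3) * 0.013^0.5

21.7978 m^3/s


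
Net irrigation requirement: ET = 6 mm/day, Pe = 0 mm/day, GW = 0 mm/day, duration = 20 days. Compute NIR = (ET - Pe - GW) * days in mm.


Daily deficit = ET - Pe - GW = 6 - 0 - 0 = 6 mm/day
NIR = 6 * 20 = 120 mm

120.0000 mm


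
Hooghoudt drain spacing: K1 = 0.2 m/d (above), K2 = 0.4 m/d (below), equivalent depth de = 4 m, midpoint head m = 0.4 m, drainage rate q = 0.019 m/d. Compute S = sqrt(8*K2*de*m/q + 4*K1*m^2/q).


S^2 = 8*K2*de*m/q + 4*K1*m^2/q
S^2 = 8*0.4*4*0.4/0.019 + 4*0.2*0.4^2/0.019
S = sqrt(276.2105)

16.6196 m


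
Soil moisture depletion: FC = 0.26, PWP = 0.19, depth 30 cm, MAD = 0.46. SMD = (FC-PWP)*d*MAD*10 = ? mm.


SMD = (FC - PWP) * d * MAD * 10
SMD = (0.26 - 0.19) * 30 * 0.46 * 10
SMD = 0.0700 * 30 * 0.46 * 10

9.6600 mm


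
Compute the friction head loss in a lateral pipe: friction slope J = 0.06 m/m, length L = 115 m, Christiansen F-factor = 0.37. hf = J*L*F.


hf = J * L * F = 0.06 * 115 * 0.37 = 2.5530 m

2.5530 m


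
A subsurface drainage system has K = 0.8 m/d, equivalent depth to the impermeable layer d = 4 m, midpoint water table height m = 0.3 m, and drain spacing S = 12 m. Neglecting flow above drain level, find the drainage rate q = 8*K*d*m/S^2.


q = 8*K*d*m/S^2
q = 8*0.8*4*0.3/12^2
q = 7.6800 / 144

0.0533 m/d


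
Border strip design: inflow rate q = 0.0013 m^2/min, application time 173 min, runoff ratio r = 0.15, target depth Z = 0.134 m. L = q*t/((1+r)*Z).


L = q*t/((1+r)*Z)
L = 0.0013*173/((1+0.15)*0.134)
L = 0.2249/0.1541

1.4594 m


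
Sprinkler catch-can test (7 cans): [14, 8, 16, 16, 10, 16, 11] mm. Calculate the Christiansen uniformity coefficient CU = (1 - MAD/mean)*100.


mean = 13.000000 mm
MAD = 2.857143 mm
CU = (1 - 2.857143/13.000000)*100

78.0220 %


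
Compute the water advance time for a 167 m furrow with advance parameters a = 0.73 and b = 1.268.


t = (L/a)^(1/b)
t = (167/0.73)^(1/1.268)
t = 228.767123^(1/1.268)

72.5639 min


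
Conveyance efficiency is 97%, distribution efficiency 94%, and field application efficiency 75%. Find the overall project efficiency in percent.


Ec = 0.97, Eb = 0.94, Ea = 0.75
E = 0.97 * 0.94 * 0.75 * 100 = 68.3850%

68.3850 %


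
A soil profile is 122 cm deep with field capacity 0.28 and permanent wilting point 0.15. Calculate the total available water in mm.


AWC = (FC - PWP) * d * 10
AWC = (0.28 - 0.15) * 122 * 10
AWC = 0.1300 * 122 * 10

158.6000 mm


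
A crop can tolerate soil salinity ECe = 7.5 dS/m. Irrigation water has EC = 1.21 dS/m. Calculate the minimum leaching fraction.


LR = ECiw / (5*ECe - ECiw)
LR = 1.21 / (5*7.5 - 1.21)
LR = 1.21 / 36.2900

0.0333


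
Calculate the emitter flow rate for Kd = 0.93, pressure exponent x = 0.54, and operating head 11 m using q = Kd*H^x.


q = Kd * H^x = 0.93 * 11^0.54 = 0.93 * 3.650497

3.3950 L/h


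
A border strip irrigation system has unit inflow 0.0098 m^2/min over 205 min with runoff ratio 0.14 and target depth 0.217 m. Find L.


L = q*t/((1+r)*Z)
L = 0.0098*205/((1+0.14)*0.217)
L = 2.009/0.24738

8.1211 m


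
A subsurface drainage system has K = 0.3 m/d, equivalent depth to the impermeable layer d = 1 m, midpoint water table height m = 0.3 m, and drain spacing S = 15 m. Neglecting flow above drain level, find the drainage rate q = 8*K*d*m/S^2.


q = 8*K*d*m/S^2
q = 8*0.3*1*0.3/15^2
q = 0.7200 / 225

0.0032 m/d


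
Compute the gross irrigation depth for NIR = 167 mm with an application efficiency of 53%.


Ea = 53% = 0.53
GID = NIR / Ea = 167 / 0.53 = 315.0943 mm

315.0943 mm


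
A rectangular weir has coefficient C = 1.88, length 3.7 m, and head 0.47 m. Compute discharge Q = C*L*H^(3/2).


Q = C * L * H^(3/2) = 1.88 * 3.7 * 0.47^1.5 = 1.88 * 3.7 * 0.322216

2.2413 m^3/s


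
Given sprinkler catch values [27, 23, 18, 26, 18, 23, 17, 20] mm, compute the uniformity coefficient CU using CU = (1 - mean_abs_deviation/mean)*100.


mean = 21.500000 mm
MAD = 3.250000 mm
CU = (1 - 3.250000/21.500000)*100

84.8837 %


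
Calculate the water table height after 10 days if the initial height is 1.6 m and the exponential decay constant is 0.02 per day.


m = m0 * exp(-k*t)
m = 1.6 * exp(-0.02 * 10)
m = 1.6 * exp(-0.2000)

1.3100 m


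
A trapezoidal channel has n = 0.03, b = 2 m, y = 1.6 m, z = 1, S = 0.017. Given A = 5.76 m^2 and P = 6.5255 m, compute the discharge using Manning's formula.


R = A/P = 5.76/6.5255 = 0.882691
Q = (1/0.03) * 5.76 * 0.882691^(2/3) * 0.017^0.5

23.0355 m^3/s


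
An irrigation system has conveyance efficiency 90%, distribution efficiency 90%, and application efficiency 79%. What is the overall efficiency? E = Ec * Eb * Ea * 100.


Ec = 0.9, Eb = 0.9, Ea = 0.79
E = 0.9 * 0.9 * 0.79 * 100 = 63.9900%

63.9900 %


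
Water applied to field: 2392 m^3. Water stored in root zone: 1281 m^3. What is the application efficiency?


Ea = V_root / V_field * 100 = 1281 / 2392 * 100 = 53.5535%

53.5535 %


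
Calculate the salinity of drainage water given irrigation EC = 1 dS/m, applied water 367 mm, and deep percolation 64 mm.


EC_dw = EC_iw * D_iw / D_dw
EC_dw = 1 * 367 / 64
EC_dw = 367 / 64

5.7344 dS/m


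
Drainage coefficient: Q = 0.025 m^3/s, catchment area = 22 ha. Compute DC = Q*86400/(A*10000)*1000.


DC = Q * 86400 / (A * 10000) * 1000
DC = 0.025 * 86400 / (22 * 10000) * 1000
DC = 2160000.0000 / 220000

9.8182 mm/day


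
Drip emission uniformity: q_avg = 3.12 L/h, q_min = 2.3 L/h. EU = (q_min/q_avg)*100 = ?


EU = (q_min/q_avg)*100 = (2.3/3.12)*100 = 73.7179%

73.7179 %


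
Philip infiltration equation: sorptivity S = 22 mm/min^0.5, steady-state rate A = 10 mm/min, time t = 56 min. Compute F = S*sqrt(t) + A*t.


F = S*sqrt(t) + A*t
F = 22*sqrt(56) + 10*56
F = 22*7.483315 + 560

724.6329 mm


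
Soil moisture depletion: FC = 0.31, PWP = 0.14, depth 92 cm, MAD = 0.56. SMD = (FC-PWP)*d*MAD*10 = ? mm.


SMD = (FC - PWP) * d * MAD * 10
SMD = (0.31 - 0.14) * 92 * 0.56 * 10
SMD = 0.1700 * 92 * 0.56 * 10

87.5840 mm


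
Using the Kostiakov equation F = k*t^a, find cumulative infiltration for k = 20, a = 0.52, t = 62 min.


F = k * t^a = 20 * 62^0.52
F = 20 * 8.551527

171.0305 mm


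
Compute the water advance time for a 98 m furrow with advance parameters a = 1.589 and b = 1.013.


t = (L/a)^(1/b)
t = (98/1.589)^(1/1.013)
t = 61.674009^(1/1.013)

58.4964 min


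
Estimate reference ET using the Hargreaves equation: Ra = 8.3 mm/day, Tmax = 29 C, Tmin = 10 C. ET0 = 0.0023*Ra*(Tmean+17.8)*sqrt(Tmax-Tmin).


Tmean = (Tmax + Tmin)/2 = (29 + 10)/2 = 19.5
ET0 = 0.0023 * 8.3 * (19.5 + 17.8) * sqrt(29 - 10)
ET0 = 0.0023 * 8.3 * 37.3 * 4.358899

3.1038 mm/day


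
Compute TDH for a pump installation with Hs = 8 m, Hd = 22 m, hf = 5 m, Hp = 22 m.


TDH = Hs + Hd + hf + Hp = 8 + 22 + 5 + 22 = 57

57 m


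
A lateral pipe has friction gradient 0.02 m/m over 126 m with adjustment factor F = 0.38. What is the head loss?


hf = J * L * F = 0.02 * 126 * 0.38 = 0.9576 m

0.9576 m


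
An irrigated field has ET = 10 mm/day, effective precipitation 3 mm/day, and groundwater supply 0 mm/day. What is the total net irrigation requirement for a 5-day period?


Daily deficit = ET - Pe - GW = 10 - 3 - 0 = 7 mm/day
NIR = 7 * 5 = 35 mm

35.0000 mm


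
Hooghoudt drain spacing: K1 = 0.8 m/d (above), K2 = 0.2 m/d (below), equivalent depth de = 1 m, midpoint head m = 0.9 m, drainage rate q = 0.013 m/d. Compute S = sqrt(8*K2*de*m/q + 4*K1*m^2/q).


S^2 = 8*K2*de*m/q + 4*K1*m^2/q
S^2 = 8*0.2*1*0.9/0.013 + 4*0.8*0.9^2/0.013
S = sqrt(310.1538)

17.6112 m


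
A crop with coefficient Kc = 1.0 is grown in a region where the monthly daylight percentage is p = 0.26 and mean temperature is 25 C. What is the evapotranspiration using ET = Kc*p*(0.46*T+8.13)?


ET = Kc * p * (0.46*T + 8.13)
ET = 1.0 * 0.26 * (0.46*25 + 8.13)
ET = 1.0 * 0.26 * 19.6300

5.1038 mm/day


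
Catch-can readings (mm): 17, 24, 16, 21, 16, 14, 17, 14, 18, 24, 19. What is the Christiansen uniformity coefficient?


mean = 18.181818 mm
MAD = 2.776860 mm
CU = (1 - 2.776860/18.181818)*100

84.7273 %


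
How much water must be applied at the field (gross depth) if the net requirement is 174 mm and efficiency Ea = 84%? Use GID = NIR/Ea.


Ea = 84% = 0.84
GID = NIR / Ea = 174 / 0.84 = 207.1429 mm

207.1429 mm


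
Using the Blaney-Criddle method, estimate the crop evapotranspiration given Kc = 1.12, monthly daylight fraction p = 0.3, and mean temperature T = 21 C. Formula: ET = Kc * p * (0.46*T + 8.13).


ET = Kc * p * (0.46*T + 8.13)
ET = 1.12 * 0.3 * (0.46*21 + 8.13)
ET = 1.12 * 0.3 * 17.7900

5.9774 mm/day


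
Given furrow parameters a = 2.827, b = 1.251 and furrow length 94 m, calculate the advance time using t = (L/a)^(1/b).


t = (L/a)^(1/b)
t = (94/2.827)^(1/1.251)
t = 33.250796^(1/1.251)

16.4615 min


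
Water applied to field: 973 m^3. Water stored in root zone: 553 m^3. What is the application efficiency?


Ea = V_root / V_field * 100 = 553 / 973 * 100 = 56.8345%

56.8345 %


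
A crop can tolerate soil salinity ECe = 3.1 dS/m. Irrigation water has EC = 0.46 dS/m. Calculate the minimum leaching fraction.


LR = ECiw / (5*ECe - ECiw)
LR = 0.46 / (5*3.1 - 0.46)
LR = 0.46 / 15.0400

0.0306


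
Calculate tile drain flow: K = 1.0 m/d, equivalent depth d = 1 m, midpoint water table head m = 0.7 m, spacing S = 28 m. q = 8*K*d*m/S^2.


q = 8*K*d*m/S^2
q = 8*1.0*1*0.7/28^2
q = 5.6000 / 784

0.0071 m/d


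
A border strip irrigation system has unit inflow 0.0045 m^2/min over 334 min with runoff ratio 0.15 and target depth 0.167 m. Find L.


L = q*t/((1+r)*Z)
L = 0.0045*334/((1+0.15)*0.167)
L = 1.503/0.19205

7.8261 m


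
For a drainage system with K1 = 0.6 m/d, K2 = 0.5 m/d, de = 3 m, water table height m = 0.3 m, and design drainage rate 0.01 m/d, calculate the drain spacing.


S^2 = 8*K2*de*m/q + 4*K1*m^2/q
S^2 = 8*0.5*3*0.3/0.01 + 4*0.6*0.3^2/0.01
S = sqrt(381.6000)

19.5346 m


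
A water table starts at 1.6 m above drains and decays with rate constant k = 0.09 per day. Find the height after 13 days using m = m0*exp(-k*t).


m = m0 * exp(-k*t)
m = 1.6 * exp(-0.09 * 13)
m = 1.6 * exp(-1.1700)

0.4966 m


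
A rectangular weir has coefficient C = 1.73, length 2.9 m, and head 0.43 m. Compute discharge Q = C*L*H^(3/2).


Q = C * L * H^(3/2) = 1.73 * 2.9 * 0.43^1.5 = 1.73 * 2.9 * 0.281970

1.4146 m^3/s


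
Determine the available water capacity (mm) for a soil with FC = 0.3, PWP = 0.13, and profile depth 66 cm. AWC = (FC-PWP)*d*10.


AWC = (FC - PWP) * d * 10
AWC = (0.3 - 0.13) * 66 * 10
AWC = 0.1700 * 66 * 10

112.2000 mm


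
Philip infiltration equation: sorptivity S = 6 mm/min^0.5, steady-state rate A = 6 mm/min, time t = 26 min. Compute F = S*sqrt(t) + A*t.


F = S*sqrt(t) + A*t
F = 6*sqrt(26) + 6*26
F = 6*5.099020 + 156

186.5941 mm


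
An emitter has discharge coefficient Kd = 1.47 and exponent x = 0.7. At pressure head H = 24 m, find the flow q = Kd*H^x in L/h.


q = Kd * H^x = 1.47 * 24^0.7 = 1.47 * 9.250131

13.5977 L/h


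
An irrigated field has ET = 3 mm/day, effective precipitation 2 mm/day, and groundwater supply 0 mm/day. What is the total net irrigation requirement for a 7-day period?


Daily deficit = ET - Pe - GW = 3 - 2 - 0 = 1 mm/day
NIR = 1 * 7 = 7 mm

7.0000 mm


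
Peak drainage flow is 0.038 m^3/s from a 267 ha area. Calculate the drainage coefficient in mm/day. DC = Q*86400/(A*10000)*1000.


DC = Q * 86400 / (A * 10000) * 1000
DC = 0.038 * 86400 / (267 * 10000) * 1000
DC = 3283200.0000 / 2670000

1.2297 mm/day


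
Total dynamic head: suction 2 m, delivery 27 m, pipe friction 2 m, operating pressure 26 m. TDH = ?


TDH = Hs + Hd + hf + Hp = 2 + 27 + 2 + 26 = 57

57 m


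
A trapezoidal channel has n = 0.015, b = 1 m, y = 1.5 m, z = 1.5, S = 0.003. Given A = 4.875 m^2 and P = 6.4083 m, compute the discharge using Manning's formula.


R = A/P = 4.875/6.4083 = 0.760732
Q = (1/0.015) * 4.875 * 0.760732^(2/3) * 0.003^0.5

14.8342 m^3/s


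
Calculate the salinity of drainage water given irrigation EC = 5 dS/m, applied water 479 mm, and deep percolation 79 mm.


EC_dw = EC_iw * D_iw / D_dw
EC_dw = 5 * 479 / 79
EC_dw = 2395 / 79

30.3165 dS/m


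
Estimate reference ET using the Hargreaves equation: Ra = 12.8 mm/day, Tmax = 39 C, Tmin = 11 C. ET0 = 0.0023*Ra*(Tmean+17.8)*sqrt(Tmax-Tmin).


Tmean = (Tmax + Tmin)/2 = (39 + 11)/2 = 25.0
ET0 = 0.0023 * 12.8 * (25.0 + 17.8) * sqrt(39 - 11)
ET0 = 0.0023 * 12.8 * 42.8 * 5.291503

6.6675 mm/day


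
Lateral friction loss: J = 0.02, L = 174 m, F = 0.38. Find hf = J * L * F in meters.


hf = J * L * F = 0.02 * 174 * 0.38 = 1.3224 m

1.3224 m


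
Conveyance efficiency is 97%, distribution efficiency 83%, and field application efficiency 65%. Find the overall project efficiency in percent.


Ec = 0.97, Eb = 0.83, Ea = 0.65
E = 0.97 * 0.83 * 0.65 * 100 = 52.3315%

52.3315 %


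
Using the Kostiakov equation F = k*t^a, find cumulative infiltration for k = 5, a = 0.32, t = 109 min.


F = k * t^a = 5 * 109^0.32
F = 5 * 4.487211

22.4361 mm


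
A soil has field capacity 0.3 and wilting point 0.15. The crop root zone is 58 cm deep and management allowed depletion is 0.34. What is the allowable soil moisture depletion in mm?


SMD = (FC - PWP) * d * MAD * 10
SMD = (0.3 - 0.15) * 58 * 0.34 * 10
SMD = 0.1500 * 58 * 0.34 * 10

29.5800 mm


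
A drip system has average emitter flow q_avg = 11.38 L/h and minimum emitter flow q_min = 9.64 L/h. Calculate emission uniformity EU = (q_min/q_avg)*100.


EU = (q_min/q_avg)*100 = (9.64/11.38)*100 = 84.7100%

84.7100 %


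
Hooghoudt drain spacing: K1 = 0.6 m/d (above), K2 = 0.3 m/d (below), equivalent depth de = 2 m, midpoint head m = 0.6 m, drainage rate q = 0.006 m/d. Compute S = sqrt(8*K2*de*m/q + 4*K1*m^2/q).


S^2 = 8*K2*de*m/q + 4*K1*m^2/q
S^2 = 8*0.3*2*0.6/0.006 + 4*0.6*0.6^2/0.006
S = sqrt(624.0000)

24.9800 m


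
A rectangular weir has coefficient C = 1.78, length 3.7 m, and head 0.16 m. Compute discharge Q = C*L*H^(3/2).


Q = C * L * H^(3/2) = 1.78 * 3.7 * 0.16^1.5 = 1.78 * 3.7 * 0.064000

0.4215 m^3/s


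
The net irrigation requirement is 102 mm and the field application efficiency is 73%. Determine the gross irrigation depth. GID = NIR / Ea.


Ea = 73% = 0.73
GID = NIR / Ea = 102 / 0.73 = 139.7260 mm

139.7260 mm


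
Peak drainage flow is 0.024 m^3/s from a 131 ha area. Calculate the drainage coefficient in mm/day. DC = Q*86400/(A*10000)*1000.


DC = Q * 86400 / (A * 10000) * 1000
DC = 0.024 * 86400 / (131 * 10000) * 1000
DC = 2073600.0000 / 1310000

1.5829 mm/day


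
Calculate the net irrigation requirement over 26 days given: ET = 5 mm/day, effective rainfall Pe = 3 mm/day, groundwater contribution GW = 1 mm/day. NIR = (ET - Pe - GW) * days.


Daily deficit = ET - Pe - GW = 5 - 3 - 1 = 1 mm/day
NIR = 1 * 26 = 26 mm

26.0000 mm


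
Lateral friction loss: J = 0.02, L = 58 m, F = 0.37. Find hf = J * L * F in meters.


hf = J * L * F = 0.02 * 58 * 0.37 = 0.4292 m

0.4292 m


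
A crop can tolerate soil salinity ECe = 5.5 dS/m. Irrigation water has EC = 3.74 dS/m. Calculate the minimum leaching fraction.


LR = ECiw / (5*ECe - ECiw)
LR = 3.74 / (5*5.5 - 3.74)
LR = 3.74 / 23.7600

0.1574


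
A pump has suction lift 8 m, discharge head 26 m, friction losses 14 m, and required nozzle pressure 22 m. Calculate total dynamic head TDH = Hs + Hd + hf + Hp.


TDH = Hs + Hd + hf + Hp = 8 + 26 + 14 + 22 = 70

70 m


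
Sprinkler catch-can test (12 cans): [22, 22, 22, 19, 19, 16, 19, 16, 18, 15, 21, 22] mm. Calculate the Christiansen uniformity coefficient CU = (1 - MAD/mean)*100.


mean = 19.250000 mm
MAD = 2.125000 mm
CU = (1 - 2.125000/19.250000)*100

88.9610 %


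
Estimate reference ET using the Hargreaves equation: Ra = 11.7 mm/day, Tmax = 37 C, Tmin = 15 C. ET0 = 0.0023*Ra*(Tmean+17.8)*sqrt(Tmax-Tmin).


Tmean = (Tmax + Tmin)/2 = (37 + 15)/2 = 26.0
ET0 = 0.0023 * 11.7 * (26.0 + 17.8) * sqrt(37 - 15)
ET0 = 0.0023 * 11.7 * 43.8 * 4.690416

5.5284 mm/day


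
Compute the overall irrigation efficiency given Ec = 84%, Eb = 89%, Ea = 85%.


Ec = 0.84, Eb = 0.89, Ea = 0.85
E = 0.84 * 0.89 * 0.85 * 100 = 63.5460%

63.5460 %


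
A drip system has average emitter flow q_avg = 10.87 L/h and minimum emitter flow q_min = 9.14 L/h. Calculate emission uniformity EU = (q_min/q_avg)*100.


EU = (q_min/q_avg)*100 = (9.14/10.87)*100 = 84.0846%

84.0846 %


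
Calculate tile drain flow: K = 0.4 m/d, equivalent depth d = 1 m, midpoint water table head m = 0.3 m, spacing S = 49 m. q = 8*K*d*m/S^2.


q = 8*K*d*m/S^2
q = 8*0.4*1*0.3/49^2
q = 0.9600 / 2401

3.9983e-04 m/d


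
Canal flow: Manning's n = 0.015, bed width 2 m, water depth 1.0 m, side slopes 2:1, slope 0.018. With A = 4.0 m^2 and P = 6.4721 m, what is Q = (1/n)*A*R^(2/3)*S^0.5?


R = A/P = 4.0/6.4721 = 0.618037
Q = (1/0.015) * 4.0 * 0.618037^(2/3) * 0.018^0.5

25.9586 m^3/s


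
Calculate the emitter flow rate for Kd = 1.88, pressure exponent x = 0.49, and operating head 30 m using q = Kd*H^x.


q = Kd * H^x = 1.88 * 30^0.49 = 1.88 * 5.294067

9.9528 L/h


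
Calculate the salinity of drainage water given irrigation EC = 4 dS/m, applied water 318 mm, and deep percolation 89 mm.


EC_dw = EC_iw * D_iw / D_dw
EC_dw = 4 * 318 / 89
EC_dw = 1272 / 89

14.2921 dS/m


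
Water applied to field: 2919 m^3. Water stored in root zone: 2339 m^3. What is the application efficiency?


Ea = V_root / V_field * 100 = 2339 / 2919 * 100 = 80.1302%

80.1302 %


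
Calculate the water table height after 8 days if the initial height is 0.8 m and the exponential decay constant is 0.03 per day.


m = m0 * exp(-k*t)
m = 0.8 * exp(-0.03 * 8)
m = 0.8 * exp(-0.2400)

0.6293 m


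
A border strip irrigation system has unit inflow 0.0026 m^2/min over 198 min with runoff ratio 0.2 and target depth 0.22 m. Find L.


L = q*t/((1+r)*Z)
L = 0.0026*198/((1+0.2)*0.22)
L = 0.5148/0.264

1.9500 m


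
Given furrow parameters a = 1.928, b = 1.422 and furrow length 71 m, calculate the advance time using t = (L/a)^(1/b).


t = (L/a)^(1/b)
t = (71/1.928)^(1/1.422)
t = 36.825726^(1/1.422)

12.6291 min


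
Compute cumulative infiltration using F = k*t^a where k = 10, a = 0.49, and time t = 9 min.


F = k * t^a = 10 * 9^0.49
F = 10 * 2.934802

29.3480 mm


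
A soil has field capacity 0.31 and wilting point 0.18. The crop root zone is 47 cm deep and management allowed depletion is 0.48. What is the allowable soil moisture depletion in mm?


SMD = (FC - PWP) * d * MAD * 10
SMD = (0.31 - 0.18) * 47 * 0.48 * 10
SMD = 0.1300 * 47 * 0.48 * 10

29.3280 mm


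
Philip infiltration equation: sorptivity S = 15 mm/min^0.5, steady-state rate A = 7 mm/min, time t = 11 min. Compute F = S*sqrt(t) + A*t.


F = S*sqrt(t) + A*t
F = 15*sqrt(11) + 7*11
F = 15*3.316625 + 77

126.7494 mm


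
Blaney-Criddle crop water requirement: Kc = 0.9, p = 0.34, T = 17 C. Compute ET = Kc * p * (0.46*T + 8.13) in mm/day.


ET = Kc * p * (0.46*T + 8.13)
ET = 0.9 * 0.34 * (0.46*17 + 8.13)
ET = 0.9 * 0.34 * 15.9500

4.8807 mm/day


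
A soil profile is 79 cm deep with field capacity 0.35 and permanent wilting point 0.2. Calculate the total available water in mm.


AWC = (FC - PWP) * d * 10
AWC = (0.35 - 0.2) * 79 * 10
AWC = 0.1500 * 79 * 10

118.5000 mm


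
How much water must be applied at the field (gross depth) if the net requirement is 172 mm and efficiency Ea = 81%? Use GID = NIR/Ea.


Ea = 81% = 0.81
GID = NIR / Ea = 172 / 0.81 = 212.3457 mm

212.3457 mm


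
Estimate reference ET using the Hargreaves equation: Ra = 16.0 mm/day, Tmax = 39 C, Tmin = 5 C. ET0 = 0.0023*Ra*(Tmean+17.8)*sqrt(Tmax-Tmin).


Tmean = (Tmax + Tmin)/2 = (39 + 5)/2 = 22.0
ET0 = 0.0023 * 16.0 * (22.0 + 17.8) * sqrt(39 - 5)
ET0 = 0.0023 * 16.0 * 39.8 * 5.830952

8.5402 mm/day


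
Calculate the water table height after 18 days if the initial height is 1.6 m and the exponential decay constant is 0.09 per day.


m = m0 * exp(-k*t)
m = 1.6 * exp(-0.09 * 18)
m = 1.6 * exp(-1.6200)

0.3166 m


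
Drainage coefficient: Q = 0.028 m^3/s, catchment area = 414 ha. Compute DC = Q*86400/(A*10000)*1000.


DC = Q * 86400 / (A * 10000) * 1000
DC = 0.028 * 86400 / (414 * 10000) * 1000
DC = 2419200.0000 / 4140000

0.5843 mm/day


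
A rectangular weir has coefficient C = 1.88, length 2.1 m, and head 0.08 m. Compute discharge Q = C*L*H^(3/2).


Q = C * L * H^(3/2) = 1.88 * 2.1 * 0.08^1.5 = 1.88 * 2.1 * 0.022627

0.0893 m^3/s


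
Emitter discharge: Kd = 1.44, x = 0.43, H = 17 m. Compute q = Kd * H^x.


q = Kd * H^x = 1.44 * 17^0.43 = 1.44 * 3.381373

4.8692 L/h


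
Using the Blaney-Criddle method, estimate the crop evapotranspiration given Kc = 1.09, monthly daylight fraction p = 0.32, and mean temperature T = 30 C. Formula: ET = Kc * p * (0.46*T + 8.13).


ET = Kc * p * (0.46*T + 8.13)
ET = 1.09 * 0.32 * (0.46*30 + 8.13)
ET = 1.09 * 0.32 * 21.9300

7.6492 mm/day


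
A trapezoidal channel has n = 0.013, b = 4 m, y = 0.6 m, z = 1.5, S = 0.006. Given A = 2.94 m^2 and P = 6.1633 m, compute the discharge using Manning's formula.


R = A/P = 2.94/6.1633 = 0.477017
Q = (1/0.013) * 2.94 * 0.477017^(2/3) * 0.006^0.5

10.6947 m^3/s


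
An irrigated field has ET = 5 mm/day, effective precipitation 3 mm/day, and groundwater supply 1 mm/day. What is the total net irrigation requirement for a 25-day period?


Daily deficit = ET - Pe - GW = 5 - 3 - 1 = 1 mm/day
NIR = 1 * 25 = 25 mm

25.0000 mm


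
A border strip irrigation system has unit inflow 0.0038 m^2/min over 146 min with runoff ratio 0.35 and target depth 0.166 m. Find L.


L = q*t/((1+r)*Z)
L = 0.0038*146/((1+0.35)*0.166)
L = 0.5548/0.2241

2.4757 m


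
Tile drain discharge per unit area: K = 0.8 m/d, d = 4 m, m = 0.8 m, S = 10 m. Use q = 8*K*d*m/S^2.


q = 8*K*d*m/S^2
q = 8*0.8*4*0.8/10^2
q = 20.4800 / 100

0.2048 m/d


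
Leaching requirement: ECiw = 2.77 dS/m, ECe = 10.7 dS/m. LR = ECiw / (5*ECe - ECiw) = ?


LR = ECiw / (5*ECe - ECiw)
LR = 2.77 / (5*10.7 - 2.77)
LR = 2.77 / 50.7300

0.0546


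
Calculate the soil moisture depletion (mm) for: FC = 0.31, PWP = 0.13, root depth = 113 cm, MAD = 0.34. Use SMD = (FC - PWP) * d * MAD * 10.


SMD = (FC - PWP) * d * MAD * 10
SMD = (0.31 - 0.13) * 113 * 0.34 * 10
SMD = 0.1800 * 113 * 0.34 * 10

69.1560 mm


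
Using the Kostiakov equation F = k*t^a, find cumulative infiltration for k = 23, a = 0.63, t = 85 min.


F = k * t^a = 23 * 85^0.63
F = 23 * 16.426080

377.7998 mm


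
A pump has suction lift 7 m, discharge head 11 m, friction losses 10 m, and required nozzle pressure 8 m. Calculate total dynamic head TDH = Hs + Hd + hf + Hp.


TDH = Hs + Hd + hf + Hp = 7 + 11 + 10 + 8 = 36

36 m


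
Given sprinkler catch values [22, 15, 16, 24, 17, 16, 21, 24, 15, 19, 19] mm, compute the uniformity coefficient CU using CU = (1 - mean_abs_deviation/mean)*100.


mean = 18.909091 mm
MAD = 2.826446 mm
CU = (1 - 2.826446/18.909091)*100

85.0524 %


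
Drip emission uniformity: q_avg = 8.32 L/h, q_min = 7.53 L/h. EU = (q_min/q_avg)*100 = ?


EU = (q_min/q_avg)*100 = (7.53/8.32)*100 = 90.5048%

90.5048 %


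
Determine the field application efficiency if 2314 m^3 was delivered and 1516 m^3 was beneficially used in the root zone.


Ea = V_root / V_field * 100 = 1516 / 2314 * 100 = 65.5143%

65.5143 %


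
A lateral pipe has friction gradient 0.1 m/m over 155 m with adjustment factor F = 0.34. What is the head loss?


hf = J * L * F = 0.1 * 155 * 0.34 = 5.2700 m

5.2700 m


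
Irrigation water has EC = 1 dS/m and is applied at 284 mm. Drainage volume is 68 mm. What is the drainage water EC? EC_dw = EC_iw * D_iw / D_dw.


EC_dw = EC_iw * D_iw / D_dw
EC_dw = 1 * 284 / 68
EC_dw = 284 / 68

4.1765 dS/m


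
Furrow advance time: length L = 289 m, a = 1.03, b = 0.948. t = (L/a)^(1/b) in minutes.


t = (L/a)^(1/b)
t = (289/1.03)^(1/0.948)
t = 280.582524^(1/0.948)

382.2455 min


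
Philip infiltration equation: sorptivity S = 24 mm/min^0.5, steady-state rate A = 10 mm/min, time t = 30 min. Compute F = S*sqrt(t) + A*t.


F = S*sqrt(t) + A*t
F = 24*sqrt(30) + 10*30
F = 24*5.477226 + 300

431.4534 mm


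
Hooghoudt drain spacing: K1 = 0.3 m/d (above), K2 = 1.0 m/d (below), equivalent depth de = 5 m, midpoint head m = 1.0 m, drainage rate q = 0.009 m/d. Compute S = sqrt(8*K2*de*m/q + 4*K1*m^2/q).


S^2 = 8*K2*de*m/q + 4*K1*m^2/q
S^2 = 8*1.0*5*1.0/0.009 + 4*0.3*1.0^2/0.009
S = sqrt(4577.7778)

67.6593 m


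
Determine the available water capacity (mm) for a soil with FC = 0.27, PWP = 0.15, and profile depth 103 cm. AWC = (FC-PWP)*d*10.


AWC = (FC - PWP) * d * 10
AWC = (0.27 - 0.15) * 103 * 10
AWC = 0.1200 * 103 * 10

123.6000 mm


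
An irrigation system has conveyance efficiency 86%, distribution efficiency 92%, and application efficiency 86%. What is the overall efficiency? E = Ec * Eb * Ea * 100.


Ec = 0.86, Eb = 0.92, Ea = 0.86
E = 0.86 * 0.92 * 0.86 * 100 = 68.0432%

68.0432 %


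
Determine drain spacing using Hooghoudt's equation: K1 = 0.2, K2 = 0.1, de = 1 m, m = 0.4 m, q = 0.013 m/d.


S^2 = 8*K2*de*m/q + 4*K1*m^2/q
S^2 = 8*0.1*1*0.4/0.013 + 4*0.2*0.4^2/0.013
S = sqrt(34.4615)

5.8704 m


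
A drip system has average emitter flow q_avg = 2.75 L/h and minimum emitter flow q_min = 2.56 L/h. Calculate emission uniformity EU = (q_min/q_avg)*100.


EU = (q_min/q_avg)*100 = (2.56/2.75)*100 = 93.0909%

93.0909 %
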